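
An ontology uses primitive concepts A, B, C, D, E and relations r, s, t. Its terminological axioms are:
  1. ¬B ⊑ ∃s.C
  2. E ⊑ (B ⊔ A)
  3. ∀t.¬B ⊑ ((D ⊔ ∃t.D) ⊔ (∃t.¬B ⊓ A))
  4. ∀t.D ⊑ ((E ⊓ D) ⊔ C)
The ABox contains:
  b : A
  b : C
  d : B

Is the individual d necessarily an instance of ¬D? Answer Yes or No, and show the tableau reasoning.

1. d : ¬D?  L(d) = {B} ∪ {D}
   open: L(d) ⊇ {B, D, ¬E, ∃t.B, ∃t.¬D} (+ ∃-successors) — d ∉ ¬D possible
2. Hence d : ¬D: not entailed.

No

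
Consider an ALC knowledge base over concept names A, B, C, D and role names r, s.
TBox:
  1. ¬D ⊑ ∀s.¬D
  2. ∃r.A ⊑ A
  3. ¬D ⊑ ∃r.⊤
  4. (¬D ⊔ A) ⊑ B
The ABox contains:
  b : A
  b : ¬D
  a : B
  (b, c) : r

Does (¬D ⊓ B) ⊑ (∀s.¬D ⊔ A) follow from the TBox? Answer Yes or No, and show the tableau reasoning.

1. (¬D ⊓ B) ⊑ (∀s.¬D ⊔ A)  ⇔  ((¬D ⊓ B) ⊓ (∃s.D ⊓ ¬A)) unsat w.r.t. T
   all branches close; clash {A, ¬A} at x₀
2. Hence (¬D ⊓ B) ⊑ (∀s.¬D ⊔ A): entailed.

Yes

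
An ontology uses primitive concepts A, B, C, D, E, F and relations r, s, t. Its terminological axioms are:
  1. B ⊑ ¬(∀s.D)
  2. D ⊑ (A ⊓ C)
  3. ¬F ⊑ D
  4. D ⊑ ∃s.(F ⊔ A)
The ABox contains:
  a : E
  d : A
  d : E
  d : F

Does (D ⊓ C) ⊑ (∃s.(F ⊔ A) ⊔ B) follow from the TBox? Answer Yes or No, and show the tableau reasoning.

Yes

1. (D ⊓ C) ⊑ (∃s.(F ⊔ A) ⊔ B)  ⇔  ((D ⊓ C) ⊓ (∀s.(¬F ⊓ ¬A) ⊓ ¬B)) unsat w.r.t. T
   all branches close; clash {A, ¬A} at an ∃-successor
2. Hence (D ⊓ C) ⊑ (∃s.(F ⊔ A) ⊔ B): entailed.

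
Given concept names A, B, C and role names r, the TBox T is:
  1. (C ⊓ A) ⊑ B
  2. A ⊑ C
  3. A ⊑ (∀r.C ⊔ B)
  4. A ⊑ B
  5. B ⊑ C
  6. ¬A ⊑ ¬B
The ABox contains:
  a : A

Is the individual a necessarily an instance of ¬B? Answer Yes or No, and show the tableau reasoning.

1. a : ¬B?  L(a) = {A} ∪ {B}
   apply at a: A⊑C; A⊑(∀r.C ⊔ B); B⊑C
   open: L(a) ⊇ {A, B, C} — a ∉ ¬B possible
2. Hence a : ¬B: not entailed.

No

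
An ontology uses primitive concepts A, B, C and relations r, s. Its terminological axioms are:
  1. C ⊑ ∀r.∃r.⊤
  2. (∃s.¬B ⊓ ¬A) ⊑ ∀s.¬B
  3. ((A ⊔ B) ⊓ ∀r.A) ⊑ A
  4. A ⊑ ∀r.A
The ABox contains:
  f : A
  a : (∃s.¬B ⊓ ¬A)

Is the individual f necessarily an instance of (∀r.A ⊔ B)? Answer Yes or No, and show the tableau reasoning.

Yes

1. f : (∀r.A ⊔ B)?  L(f) = {A} ∪ {(∃r.¬A ⊓ ¬B)}
   clash {A, ¬A} at an ∃-successor — f ∈ (∀r.A ⊔ B)
2. Hence f : (∀r.A ⊔ B): entailed.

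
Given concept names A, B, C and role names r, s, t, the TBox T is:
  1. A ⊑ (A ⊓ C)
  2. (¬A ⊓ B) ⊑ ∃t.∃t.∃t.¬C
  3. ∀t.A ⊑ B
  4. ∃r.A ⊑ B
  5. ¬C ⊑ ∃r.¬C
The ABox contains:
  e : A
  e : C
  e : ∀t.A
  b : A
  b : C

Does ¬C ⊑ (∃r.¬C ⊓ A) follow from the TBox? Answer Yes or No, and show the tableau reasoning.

1. ¬C ⊑ (∃r.¬C ⊓ A)  ⇔  (¬C ⊓ (∀r.C ⊔ ¬A)) unsat w.r.t. T
   apply at x₀: ¬C⊑∃r.¬C
   open: L(x₀) ⊇ {¬A, ¬B, ¬C, ∀r.¬A, ∃r.¬C, …} (+ ∃-successors)
2. Hence ¬C ⊑ (∃r.¬C ⊓ A): not entailed.

No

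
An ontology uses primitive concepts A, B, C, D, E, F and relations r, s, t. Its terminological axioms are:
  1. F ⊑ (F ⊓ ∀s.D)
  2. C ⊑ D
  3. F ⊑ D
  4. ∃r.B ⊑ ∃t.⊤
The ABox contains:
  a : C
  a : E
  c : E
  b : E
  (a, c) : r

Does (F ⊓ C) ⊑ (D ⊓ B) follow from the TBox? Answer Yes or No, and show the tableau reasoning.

No

1. (F ⊓ C) ⊑ (D ⊓ B)  ⇔  ((F ⊓ C) ⊓ (¬D ⊔ ¬B)) unsat w.r.t. T
   apply at x₀: F⊑(F ⊓ ∀s.D); C⊑D; F⊑D
   open: L(x₀) ⊇ {C, D, F, ¬B, ∀r.¬B, …}
2. Hence (F ⊓ C) ⊑ (D ⊓ B): not entailed.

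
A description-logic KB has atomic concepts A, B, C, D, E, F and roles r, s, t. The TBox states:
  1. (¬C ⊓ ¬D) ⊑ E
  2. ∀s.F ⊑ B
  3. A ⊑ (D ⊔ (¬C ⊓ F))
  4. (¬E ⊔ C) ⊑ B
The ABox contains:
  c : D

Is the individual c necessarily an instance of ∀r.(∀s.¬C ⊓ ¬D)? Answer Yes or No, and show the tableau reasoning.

No

1. c : ∀r.(∀s.¬C ⊓ ¬D)?  L(c) = {D} ∪ {∃r.(∃s.C ⊔ D)}
   open: L(c) ⊇ {D, E, ¬A, ¬C, ∃r.(∃s.C ⊔ D), …} (+ ∃-successors) — c ∉ ∀r.(∀s.¬C ⊓ ¬D) possible
2. Hence c : ∀r.(∀s.¬C ⊓ ¬D): not entailed.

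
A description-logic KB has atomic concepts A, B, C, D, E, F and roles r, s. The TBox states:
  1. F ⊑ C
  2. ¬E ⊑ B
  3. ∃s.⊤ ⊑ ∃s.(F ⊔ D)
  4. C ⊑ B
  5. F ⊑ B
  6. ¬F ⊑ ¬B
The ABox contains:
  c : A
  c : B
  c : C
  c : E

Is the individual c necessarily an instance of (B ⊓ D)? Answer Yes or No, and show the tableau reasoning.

No

1. c : (B ⊓ D)?  L(c) = {A, B, C, E} ∪ {(¬B ⊔ ¬D)}
   open: L(c) ⊇ {A, B, C, E, F, …} — c ∉ (B ⊓ D) possible
2. Hence c : (B ⊓ D): not entailed.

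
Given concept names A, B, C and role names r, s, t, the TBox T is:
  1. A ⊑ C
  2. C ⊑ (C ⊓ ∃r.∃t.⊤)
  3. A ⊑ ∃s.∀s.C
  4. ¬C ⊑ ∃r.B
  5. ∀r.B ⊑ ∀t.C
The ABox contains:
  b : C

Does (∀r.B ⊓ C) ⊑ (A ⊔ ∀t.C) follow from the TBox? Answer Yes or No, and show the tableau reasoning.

Yes

1. (∀r.B ⊓ C) ⊑ (A ⊔ ∀t.C)  ⇔  ((∀r.B ⊓ C) ⊓ (¬A ⊓ ∃t.¬C)) unsat w.r.t. T
   all branches close; clash {C, ¬C} at an ∃-successor
2. Hence (∀r.B ⊓ C) ⊑ (A ⊔ ∀t.C): entailed.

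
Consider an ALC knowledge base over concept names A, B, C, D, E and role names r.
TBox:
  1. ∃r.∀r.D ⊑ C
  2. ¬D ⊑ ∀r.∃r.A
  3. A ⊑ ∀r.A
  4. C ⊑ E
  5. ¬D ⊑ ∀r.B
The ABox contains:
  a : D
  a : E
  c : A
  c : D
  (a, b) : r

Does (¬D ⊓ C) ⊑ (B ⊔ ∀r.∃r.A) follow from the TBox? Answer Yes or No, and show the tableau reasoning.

Yes

1. (¬D ⊓ C) ⊑ (B ⊔ ∀r.∃r.A)  ⇔  ((¬D ⊓ C) ⊓ (¬B ⊓ ∃r.∀r.¬A)) unsat w.r.t. T
   all branches close; clash {A, ¬A} at an ∃-successor
2. Hence (¬D ⊓ C) ⊑ (B ⊔ ∀r.∃r.A): entailed.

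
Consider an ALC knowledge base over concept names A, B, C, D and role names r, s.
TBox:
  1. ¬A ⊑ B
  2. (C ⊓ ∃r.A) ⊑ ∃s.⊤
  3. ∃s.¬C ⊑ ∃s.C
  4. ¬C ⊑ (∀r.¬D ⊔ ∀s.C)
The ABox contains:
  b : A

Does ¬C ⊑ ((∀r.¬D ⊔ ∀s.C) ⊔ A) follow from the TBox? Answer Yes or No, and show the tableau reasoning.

Yes

1. ¬C ⊑ ((∀r.¬D ⊔ ∀s.C) ⊔ A)  ⇔  (¬C ⊓ ((∃r.D ⊓ ∃s.¬C) ⊓ ¬A)) unsat w.r.t. T
   all branches close; clash {C, ¬C} at an ∃-successor
2. Hence ¬C ⊑ ((∀r.¬D ⊔ ∀s.C) ⊔ A): entailed.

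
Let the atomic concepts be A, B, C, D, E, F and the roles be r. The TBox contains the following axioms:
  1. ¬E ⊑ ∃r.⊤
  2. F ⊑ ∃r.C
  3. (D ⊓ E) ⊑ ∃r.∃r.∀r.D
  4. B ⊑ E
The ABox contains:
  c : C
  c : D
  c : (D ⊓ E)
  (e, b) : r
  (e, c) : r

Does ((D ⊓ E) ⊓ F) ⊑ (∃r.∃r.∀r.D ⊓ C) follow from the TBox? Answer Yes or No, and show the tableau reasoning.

No

1. ((D ⊓ E) ⊓ F) ⊑ (∃r.∃r.∀r.D ⊓ C)  ⇔  (((D ⊓ E) ⊓ F) ⊓ (∀r.∀r.∃r.¬D ⊔ ¬C)) unsat w.r.t. T
   apply at x₀: F⊑∃r.C; (D ⊓ E)⊑∃r.∃r.∀r.D
   open: L(x₀) ⊇ {D, E, F, ¬C, ∃r.C, …} (+ ∃-successors)
2. Hence ((D ⊓ E) ⊓ F) ⊑ (∃r.∃r.∀r.D ⊓ C): not entailed.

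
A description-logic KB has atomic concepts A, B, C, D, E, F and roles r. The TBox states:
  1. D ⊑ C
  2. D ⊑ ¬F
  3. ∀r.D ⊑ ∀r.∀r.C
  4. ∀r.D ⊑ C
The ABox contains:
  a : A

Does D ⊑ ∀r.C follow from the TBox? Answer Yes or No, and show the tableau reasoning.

No

1. D ⊑ ∀r.C  ⇔  (D ⊓ ∃r.¬C) unsat w.r.t. T
   apply at x₀: D⊑C; D⊑¬F
   open: L(x₀) ⊇ {C, D, ¬F, ∃r.¬C, ∃r.¬D} (+ ∃-successors)
2. Hence D ⊑ ∀r.C: not entailed.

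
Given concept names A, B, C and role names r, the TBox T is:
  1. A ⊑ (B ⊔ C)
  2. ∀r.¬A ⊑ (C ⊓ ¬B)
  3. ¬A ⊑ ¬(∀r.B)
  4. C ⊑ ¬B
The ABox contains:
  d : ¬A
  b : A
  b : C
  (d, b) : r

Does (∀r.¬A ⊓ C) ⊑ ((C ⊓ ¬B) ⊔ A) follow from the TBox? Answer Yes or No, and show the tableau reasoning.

Yes

1. (∀r.¬A ⊓ C) ⊑ ((C ⊓ ¬B) ⊔ A)  ⇔  ((∀r.¬A ⊓ C) ⊓ ((¬C ⊔ B) ⊓ ¬A)) unsat w.r.t. T
   all branches close; clash {B, ¬B} at x₀
2. Hence (∀r.¬A ⊓ C) ⊑ ((C ⊓ ¬B) ⊔ A): entailed.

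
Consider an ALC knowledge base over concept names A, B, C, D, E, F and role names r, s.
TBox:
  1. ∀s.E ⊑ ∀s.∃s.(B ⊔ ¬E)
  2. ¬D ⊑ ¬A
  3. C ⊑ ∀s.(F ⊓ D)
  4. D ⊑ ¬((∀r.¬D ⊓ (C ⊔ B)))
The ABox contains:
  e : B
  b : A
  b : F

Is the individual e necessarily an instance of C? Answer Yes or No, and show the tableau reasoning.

1. e : C?  L(e) = {B} ∪ {¬C}
   open: L(e) ⊇ {B, D, ¬C, ∃r.D, ∃s.¬E} (+ ∃-successors) — e ∉ C possible
2. Hence e : C: not entailed.

No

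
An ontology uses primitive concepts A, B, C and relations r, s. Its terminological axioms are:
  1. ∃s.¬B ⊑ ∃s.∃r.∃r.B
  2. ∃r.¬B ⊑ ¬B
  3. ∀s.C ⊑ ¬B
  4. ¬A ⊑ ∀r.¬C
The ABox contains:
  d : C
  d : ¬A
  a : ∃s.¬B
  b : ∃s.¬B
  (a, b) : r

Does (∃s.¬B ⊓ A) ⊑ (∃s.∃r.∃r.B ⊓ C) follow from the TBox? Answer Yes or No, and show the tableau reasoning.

1. (∃s.¬B ⊓ A) ⊑ (∃s.∃r.∃r.B ⊓ C)  ⇔  ((∃s.¬B ⊓ A) ⊓ (∀s.∀r.∀r.¬B ⊔ ¬C)) unsat w.r.t. T
   apply at x₀: ∃s.¬B⊑∃s.∃r.∃r.B
   open: L(x₀) ⊇ {A, ¬C, ∀r.B, ∃s.¬B, ∃s.¬C, …} (+ ∃-successors)
2. Hence (∃s.¬B ⊓ A) ⊑ (∃s.∃r.∃r.B ⊓ C): not entailed.

No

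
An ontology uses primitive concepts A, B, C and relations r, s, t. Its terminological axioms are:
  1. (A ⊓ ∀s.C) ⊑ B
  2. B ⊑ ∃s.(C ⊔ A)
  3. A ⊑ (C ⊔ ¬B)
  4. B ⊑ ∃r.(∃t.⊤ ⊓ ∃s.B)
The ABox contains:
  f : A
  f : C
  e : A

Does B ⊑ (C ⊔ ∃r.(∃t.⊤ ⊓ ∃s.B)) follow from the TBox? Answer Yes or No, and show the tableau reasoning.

Yes

1. B ⊑ (C ⊔ ∃r.(∃t.⊤ ⊓ ∃s.B))  ⇔  (B ⊓ (¬C ⊓ ∀r.(∀t.⊥ ⊔ ∀s.¬B))) unsat w.r.t. T
   all branches close; clash {B, ¬B} at x₀
2. Hence B ⊑ (C ⊔ ∃r.(∃t.⊤ ⊓ ∃s.B)): entailed.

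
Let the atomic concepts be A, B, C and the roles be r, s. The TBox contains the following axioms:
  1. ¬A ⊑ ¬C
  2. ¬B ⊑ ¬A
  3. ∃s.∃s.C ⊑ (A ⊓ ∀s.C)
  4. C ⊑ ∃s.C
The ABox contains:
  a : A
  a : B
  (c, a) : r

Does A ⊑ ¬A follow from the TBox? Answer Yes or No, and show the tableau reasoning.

No

1. A ⊑ ¬A  ⇔  (A ⊓ A) unsat w.r.t. T
   open: L(x₀) ⊇ {A, B, ¬C, ∀s.∀s.¬C}
2. Hence A ⊑ ¬A: not entailed.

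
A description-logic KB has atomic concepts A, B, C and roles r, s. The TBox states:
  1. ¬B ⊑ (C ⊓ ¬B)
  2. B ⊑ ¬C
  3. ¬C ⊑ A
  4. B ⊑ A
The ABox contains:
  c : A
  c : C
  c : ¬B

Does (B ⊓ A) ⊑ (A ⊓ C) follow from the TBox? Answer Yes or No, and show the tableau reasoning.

No

1. (B ⊓ A) ⊑ (A ⊓ C)  ⇔  ((B ⊓ A) ⊓ (¬A ⊔ ¬C)) unsat w.r.t. T
   apply at x₀: B⊑¬C
   open: L(x₀) ⊇ {A, B, ¬C}
2. Hence (B ⊓ A) ⊑ (A ⊓ C): not entailed.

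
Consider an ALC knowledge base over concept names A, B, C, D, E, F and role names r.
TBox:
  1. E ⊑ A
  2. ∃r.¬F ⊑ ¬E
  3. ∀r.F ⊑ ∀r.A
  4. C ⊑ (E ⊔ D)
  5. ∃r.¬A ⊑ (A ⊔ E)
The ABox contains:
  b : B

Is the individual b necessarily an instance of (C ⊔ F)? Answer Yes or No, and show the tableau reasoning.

No

1. b : (C ⊔ F)?  L(b) = {B} ∪ {(¬C ⊓ ¬F)}
   open: L(b) ⊇ {B, ¬C, ¬E, ¬F, ∀r.A} — b ∉ (C ⊔ F) possible
2. Hence b : (C ⊔ F): not entailed.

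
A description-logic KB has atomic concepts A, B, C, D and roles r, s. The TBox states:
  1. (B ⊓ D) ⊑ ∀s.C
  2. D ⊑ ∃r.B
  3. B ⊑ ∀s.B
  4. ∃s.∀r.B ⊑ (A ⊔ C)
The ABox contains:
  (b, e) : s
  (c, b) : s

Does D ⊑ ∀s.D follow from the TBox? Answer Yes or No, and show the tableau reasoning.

1. D ⊑ ∀s.D  ⇔  (D ⊓ ∃s.¬D) unsat w.r.t. T
   apply at x₀: D⊑∃r.B
   open: L(x₀) ⊇ {D, ¬B, ∀s.∃r.¬B, ∃r.B, ∃s.¬D} (+ ∃-successors)
2. Hence D ⊑ ∀s.D: not entailed.

No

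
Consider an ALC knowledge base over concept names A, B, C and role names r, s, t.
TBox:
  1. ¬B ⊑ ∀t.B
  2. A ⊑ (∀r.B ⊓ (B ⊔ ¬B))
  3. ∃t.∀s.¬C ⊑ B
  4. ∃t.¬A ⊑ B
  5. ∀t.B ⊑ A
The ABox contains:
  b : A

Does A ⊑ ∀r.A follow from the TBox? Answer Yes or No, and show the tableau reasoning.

1. A ⊑ ∀r.A  ⇔  (A ⊓ ∃r.¬A) unsat w.r.t. T
   apply at x₀: A⊑(∀r.B ⊓ (B ⊔ ¬B))
   open: L(x₀) ⊇ {A, B, ∀r.B, ∃r.¬A} (+ ∃-successors)
2. Hence A ⊑ ∀r.A: not entailed.

No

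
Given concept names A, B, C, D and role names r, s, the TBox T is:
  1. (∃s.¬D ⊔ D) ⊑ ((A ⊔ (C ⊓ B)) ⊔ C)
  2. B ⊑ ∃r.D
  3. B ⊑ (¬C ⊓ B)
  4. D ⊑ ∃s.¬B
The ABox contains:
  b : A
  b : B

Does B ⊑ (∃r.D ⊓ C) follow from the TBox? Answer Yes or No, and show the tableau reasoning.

No

1. B ⊑ (∃r.D ⊓ C)  ⇔  (B ⊓ (∀r.¬D ⊔ ¬C)) unsat w.r.t. T
   apply at x₀: B⊑∃r.D; B⊑(¬C ⊓ B)
   open: L(x₀) ⊇ {B, ¬C, ¬D, ∀s.D, ∃r.D} (+ ∃-successors)
2. Hence B ⊑ (∃r.D ⊓ C): not entailed.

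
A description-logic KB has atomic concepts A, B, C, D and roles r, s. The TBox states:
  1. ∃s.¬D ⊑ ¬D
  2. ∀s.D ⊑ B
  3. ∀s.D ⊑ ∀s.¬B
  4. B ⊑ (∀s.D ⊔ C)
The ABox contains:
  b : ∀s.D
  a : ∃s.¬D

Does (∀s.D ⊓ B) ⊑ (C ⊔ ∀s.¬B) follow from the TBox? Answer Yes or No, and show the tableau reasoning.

Yes

1. (∀s.D ⊓ B) ⊑ (C ⊔ ∀s.¬B)  ⇔  ((∀s.D ⊓ B) ⊓ (¬C ⊓ ∃s.B)) unsat w.r.t. T
   all branches close; clash {B, ¬B} at an ∃-successor
2. Hence (∀s.D ⊓ B) ⊑ (C ⊔ ∀s.¬B): entailed.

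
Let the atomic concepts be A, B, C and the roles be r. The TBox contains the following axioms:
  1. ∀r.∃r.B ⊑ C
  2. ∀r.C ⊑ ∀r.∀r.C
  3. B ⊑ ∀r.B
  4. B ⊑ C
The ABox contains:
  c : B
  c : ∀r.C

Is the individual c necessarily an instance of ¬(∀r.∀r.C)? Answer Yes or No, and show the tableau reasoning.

1. c : ¬(∀r.∀r.C)?  L(c) = {B, ∀r.C} ∪ {∀r.∀r.C}
   apply at c: B⊑∀r.B; B⊑C
   open: L(c) ⊇ {B, C, ∀r.B, ∀r.C, ∀r.∀r.C} — c ∉ ¬(∀r.∀r.C) possible
2. Hence c : ¬(∀r.∀r.C): not entailed.

No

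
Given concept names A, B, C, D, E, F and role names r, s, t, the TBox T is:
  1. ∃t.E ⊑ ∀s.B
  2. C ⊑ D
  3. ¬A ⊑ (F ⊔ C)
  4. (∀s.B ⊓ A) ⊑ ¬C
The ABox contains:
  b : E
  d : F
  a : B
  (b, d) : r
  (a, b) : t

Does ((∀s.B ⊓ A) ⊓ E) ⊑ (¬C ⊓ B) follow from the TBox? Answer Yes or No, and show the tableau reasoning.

No

1. ((∀s.B ⊓ A) ⊓ E) ⊑ (¬C ⊓ B)  ⇔  (((∀s.B ⊓ A) ⊓ E) ⊓ (C ⊔ ¬B)) unsat w.r.t. T
   apply at x₀: (∀s.B ⊓ A)⊑¬C
   open: L(x₀) ⊇ {A, E, ¬B, ¬C, ∀s.B}
2. Hence ((∀s.B ⊓ A) ⊓ E) ⊑ (¬C ⊓ B): not entailed.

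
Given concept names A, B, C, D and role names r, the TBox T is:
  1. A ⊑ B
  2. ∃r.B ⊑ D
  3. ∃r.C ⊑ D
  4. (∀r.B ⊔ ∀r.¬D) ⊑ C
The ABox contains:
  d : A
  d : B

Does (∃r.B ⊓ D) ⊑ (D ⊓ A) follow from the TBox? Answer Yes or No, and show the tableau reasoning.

No

1. (∃r.B ⊓ D) ⊑ (D ⊓ A)  ⇔  ((∃r.B ⊓ D) ⊓ (¬D ⊔ ¬A)) unsat w.r.t. T
   open: L(x₀) ⊇ {D, ¬A, ∃r.B, ∃r.D, ∃r.¬B} (+ ∃-successors)
2. Hence (∃r.B ⊓ D) ⊑ (D ⊓ A): not entailed.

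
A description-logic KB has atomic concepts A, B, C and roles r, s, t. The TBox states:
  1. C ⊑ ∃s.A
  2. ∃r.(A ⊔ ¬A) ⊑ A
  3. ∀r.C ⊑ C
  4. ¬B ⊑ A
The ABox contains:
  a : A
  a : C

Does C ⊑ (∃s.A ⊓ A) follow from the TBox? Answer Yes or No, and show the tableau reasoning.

1. C ⊑ (∃s.A ⊓ A)  ⇔  (C ⊓ (∀s.¬A ⊔ ¬A)) unsat w.r.t. T
   apply at x₀: C⊑∃s.A
   open: L(x₀) ⊇ {B, C, ¬A, ∀r.(¬A ⊓ A), ∃s.A} (+ ∃-successors)
2. Hence C ⊑ (∃s.A ⊓ A): not entailed.

No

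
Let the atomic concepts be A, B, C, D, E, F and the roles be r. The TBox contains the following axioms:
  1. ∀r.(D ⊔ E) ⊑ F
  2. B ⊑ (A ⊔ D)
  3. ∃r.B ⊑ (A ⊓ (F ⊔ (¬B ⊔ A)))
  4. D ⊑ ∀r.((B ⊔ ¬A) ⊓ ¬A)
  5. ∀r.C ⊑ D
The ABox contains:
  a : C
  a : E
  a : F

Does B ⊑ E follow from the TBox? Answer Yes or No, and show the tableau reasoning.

1. B ⊑ E  ⇔  (B ⊓ ¬E) unsat w.r.t. T
   apply at x₀: B⊑(A ⊔ D)
   open: L(x₀) ⊇ {A, B, ¬D, ¬E, ∀r.¬B, …} (+ ∃-successors)
2. Hence B ⊑ E: not entailed.

No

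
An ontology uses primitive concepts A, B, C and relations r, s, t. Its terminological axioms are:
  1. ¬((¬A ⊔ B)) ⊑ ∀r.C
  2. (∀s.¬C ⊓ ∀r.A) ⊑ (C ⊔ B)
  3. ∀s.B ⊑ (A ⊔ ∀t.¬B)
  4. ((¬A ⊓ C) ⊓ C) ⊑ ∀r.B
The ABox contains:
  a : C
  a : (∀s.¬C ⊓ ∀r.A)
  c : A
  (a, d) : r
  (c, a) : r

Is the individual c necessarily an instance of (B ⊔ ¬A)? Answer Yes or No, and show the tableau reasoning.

1. c : (B ⊔ ¬A)?  L(c) = {A} ∪ {(¬B ⊓ A)}
   open: L(c) ⊇ {A, ¬B, ∀r.C, ∃s.C, ∃s.¬B} (+ ∃-successors) — c ∉ (B ⊔ ¬A) possible
2. Hence c : (B ⊔ ¬A): not entailed.

No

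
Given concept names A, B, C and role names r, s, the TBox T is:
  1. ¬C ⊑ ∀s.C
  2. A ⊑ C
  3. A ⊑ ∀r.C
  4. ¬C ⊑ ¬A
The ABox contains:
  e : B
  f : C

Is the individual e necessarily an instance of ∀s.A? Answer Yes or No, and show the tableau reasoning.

1. e : ∀s.A?  L(e) = {B} ∪ {∃s.¬A}
   open: L(e) ⊇ {B, C, ¬A, ∃s.¬A} (+ ∃-successors) — e ∉ ∀s.A possible
2. Hence e : ∀s.A: not entailed.

No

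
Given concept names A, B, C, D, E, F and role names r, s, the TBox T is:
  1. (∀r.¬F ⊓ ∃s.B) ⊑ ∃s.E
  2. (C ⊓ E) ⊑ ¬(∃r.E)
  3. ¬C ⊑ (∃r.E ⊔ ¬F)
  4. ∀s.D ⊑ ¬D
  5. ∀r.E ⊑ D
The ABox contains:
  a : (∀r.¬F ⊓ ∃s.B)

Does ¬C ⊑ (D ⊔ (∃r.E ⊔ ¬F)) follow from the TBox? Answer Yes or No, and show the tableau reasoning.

Yes

1. ¬C ⊑ (D ⊔ (∃r.E ⊔ ¬F))  ⇔  (¬C ⊓ (¬D ⊓ (∀r.¬E ⊓ F))) unsat w.r.t. T
   all branches close; clash {F, ¬F} at x₀
2. Hence ¬C ⊑ (D ⊔ (∃r.E ⊔ ¬F)): entailed.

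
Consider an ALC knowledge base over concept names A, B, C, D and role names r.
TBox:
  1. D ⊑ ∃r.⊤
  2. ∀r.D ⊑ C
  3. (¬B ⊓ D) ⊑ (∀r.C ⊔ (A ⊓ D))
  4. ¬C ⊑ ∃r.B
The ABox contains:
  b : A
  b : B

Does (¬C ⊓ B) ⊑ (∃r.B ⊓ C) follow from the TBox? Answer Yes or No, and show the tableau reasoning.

1. (¬C ⊓ B) ⊑ (∃r.B ⊓ C)  ⇔  ((¬C ⊓ B) ⊓ (∀r.¬B ⊔ ¬C)) unsat w.r.t. T
   apply at x₀: ¬C⊑∃r.B
   open: L(x₀) ⊇ {B, ¬C, ¬D, ∃r.B, ∃r.¬D} (+ ∃-successors)
2. Hence (¬C ⊓ B) ⊑ (∃r.B ⊓ C): not entailed.

No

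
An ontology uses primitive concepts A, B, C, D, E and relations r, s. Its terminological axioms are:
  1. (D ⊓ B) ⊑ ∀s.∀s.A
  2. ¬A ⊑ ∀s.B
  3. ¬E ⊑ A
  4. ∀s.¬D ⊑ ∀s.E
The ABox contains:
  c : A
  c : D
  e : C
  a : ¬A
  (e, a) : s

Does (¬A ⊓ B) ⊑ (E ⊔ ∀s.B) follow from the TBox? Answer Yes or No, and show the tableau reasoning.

Yes

1. (¬A ⊓ B) ⊑ (E ⊔ ∀s.B)  ⇔  ((¬A ⊓ B) ⊓ (¬E ⊓ ∃s.¬B)) unsat w.r.t. T
   all branches close; clash {A, ¬A} at x₀
2. Hence (¬A ⊓ B) ⊑ (E ⊔ ∀s.B): entailed.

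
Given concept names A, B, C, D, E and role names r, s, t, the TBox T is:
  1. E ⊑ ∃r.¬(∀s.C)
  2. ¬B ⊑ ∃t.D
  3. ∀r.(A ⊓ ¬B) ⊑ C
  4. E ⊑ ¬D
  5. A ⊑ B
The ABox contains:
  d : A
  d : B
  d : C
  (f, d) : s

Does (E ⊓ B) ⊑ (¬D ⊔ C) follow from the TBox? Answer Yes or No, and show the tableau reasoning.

Yes

1. (E ⊓ B) ⊑ (¬D ⊔ C)  ⇔  ((E ⊓ B) ⊓ (D ⊓ ¬C)) unsat w.r.t. T
   all branches close; clash {D, ¬D} at x₀
2. Hence (E ⊓ B) ⊑ (¬D ⊔ C): entailed.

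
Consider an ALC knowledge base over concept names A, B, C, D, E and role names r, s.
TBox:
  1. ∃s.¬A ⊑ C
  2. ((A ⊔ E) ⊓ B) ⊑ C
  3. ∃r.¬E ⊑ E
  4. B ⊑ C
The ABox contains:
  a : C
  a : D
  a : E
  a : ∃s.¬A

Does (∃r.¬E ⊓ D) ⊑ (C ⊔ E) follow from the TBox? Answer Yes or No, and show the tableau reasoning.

Yes

1. (∃r.¬E ⊓ D) ⊑ (C ⊔ E)  ⇔  ((∃r.¬E ⊓ D) ⊓ (¬C ⊓ ¬E)) unsat w.r.t. T
   all branches close; clash {C, ¬C} at x₀
2. Hence (∃r.¬E ⊓ D) ⊑ (C ⊔ E): entailed.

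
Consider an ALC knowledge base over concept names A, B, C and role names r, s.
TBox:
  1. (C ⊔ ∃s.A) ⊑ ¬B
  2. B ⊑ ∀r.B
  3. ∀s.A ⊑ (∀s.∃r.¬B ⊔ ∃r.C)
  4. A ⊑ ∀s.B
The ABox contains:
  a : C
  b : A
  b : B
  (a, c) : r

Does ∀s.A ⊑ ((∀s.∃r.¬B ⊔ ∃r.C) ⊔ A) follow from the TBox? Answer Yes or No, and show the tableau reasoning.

Yes

1. ∀s.A ⊑ ((∀s.∃r.¬B ⊔ ∃r.C) ⊔ A)  ⇔  (∀s.A ⊓ ((∃s.∀r.B ⊓ ∀r.¬C) ⊓ ¬A)) unsat w.r.t. T
   all branches close; clash {C, ¬C} at an ∃-successor
2. Hence ∀s.A ⊑ ((∀s.∃r.¬B ⊔ ∃r.C) ⊔ A): entailed.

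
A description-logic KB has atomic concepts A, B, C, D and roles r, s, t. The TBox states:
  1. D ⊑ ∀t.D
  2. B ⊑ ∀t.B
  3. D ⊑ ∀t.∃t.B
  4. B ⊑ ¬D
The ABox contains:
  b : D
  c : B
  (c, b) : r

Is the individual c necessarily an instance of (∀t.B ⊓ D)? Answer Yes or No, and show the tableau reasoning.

No

1. c : (∀t.B ⊓ D)?  L(c) = {B} ∪ {(∃t.¬B ⊔ ¬D)}
   apply at c: B⊑∀t.B; B⊑¬D
   open: L(c) ⊇ {B, ¬D, ∀t.B} — c ∉ (∀t.B ⊓ D) possible
2. Hence c : (∀t.B ⊓ D): not entailed.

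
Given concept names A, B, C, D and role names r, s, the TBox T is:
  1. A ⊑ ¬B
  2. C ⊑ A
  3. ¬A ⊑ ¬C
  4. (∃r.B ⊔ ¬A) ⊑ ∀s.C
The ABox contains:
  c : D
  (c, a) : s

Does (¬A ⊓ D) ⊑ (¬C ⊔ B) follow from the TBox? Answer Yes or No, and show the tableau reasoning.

Yes

1. (¬A ⊓ D) ⊑ (¬C ⊔ B)  ⇔  ((¬A ⊓ D) ⊓ (C ⊓ ¬B)) unsat w.r.t. T
   all branches close; clash {C, ¬C} at x₀
2. Hence (¬A ⊓ D) ⊑ (¬C ⊔ B): entailed.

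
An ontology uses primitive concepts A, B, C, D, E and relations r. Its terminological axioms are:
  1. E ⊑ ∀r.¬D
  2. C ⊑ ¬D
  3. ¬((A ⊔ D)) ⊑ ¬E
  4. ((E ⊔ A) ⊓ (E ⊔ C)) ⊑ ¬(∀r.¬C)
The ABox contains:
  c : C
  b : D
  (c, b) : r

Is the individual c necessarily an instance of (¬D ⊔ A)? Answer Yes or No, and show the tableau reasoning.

1. c : (¬D ⊔ A)?  L(c) = {C} ∪ {(D ⊓ ¬A)}
   clash {D, ¬D} at c — c ∈ (¬D ⊔ A)
2. Hence c : (¬D ⊔ A): entailed.

Yes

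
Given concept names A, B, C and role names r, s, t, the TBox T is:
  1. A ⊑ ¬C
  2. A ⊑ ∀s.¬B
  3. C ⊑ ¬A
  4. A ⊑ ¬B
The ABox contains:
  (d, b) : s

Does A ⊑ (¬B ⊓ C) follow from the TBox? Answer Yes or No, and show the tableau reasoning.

No

1. A ⊑ (¬B ⊓ C)  ⇔  (A ⊓ (B ⊔ ¬C)) unsat w.r.t. T
   apply at x₀: A⊑¬C; A⊑∀s.¬B; A⊑¬B
   open: L(x₀) ⊇ {A, ¬B, ¬C, ∀s.¬B}
2. Hence A ⊑ (¬B ⊓ C): not entailed.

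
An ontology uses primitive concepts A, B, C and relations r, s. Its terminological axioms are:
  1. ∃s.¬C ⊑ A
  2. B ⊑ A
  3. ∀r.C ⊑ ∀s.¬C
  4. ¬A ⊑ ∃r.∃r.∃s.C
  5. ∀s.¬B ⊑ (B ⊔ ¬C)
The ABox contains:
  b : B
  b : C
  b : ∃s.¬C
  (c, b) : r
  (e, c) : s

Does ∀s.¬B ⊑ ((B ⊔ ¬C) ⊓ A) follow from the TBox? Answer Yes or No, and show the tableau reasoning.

1. ∀s.¬B ⊑ ((B ⊔ ¬C) ⊓ A)  ⇔  (∀s.¬B ⊓ ((¬B ⊓ C) ⊔ ¬A)) unsat w.r.t. T
   apply at x₀: ∀s.¬B⊑(B ⊔ ¬C)
   open: L(x₀) ⊇ {¬A, ¬B, ¬C, ∀s.C, ∀s.¬B, …} (+ ∃-successors)
2. Hence ∀s.¬B ⊑ ((B ⊔ ¬C) ⊓ A): not entailed.

No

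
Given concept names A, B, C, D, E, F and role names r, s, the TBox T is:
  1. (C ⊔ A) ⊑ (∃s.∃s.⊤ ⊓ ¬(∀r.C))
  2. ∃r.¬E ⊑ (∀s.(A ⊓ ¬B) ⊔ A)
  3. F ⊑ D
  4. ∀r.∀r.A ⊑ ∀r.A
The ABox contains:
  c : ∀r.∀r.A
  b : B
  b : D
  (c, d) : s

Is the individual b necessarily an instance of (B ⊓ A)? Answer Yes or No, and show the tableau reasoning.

1. b : (B ⊓ A)?  L(b) = {B, D} ∪ {(¬B ⊔ ¬A)}
   open: L(b) ⊇ {B, D, ¬A, ¬C, ∀r.E, …} (+ ∃-successors) — b ∉ (B ⊓ A) possible
2. Hence b : (B ⊓ A): not entailed.

No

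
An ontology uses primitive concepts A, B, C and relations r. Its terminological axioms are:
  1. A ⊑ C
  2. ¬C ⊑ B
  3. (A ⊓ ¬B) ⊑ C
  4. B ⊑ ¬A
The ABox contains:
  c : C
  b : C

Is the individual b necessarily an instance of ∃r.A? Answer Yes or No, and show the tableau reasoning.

No

1. b : ∃r.A?  L(b) = {C} ∪ {∀r.¬A}
   open: L(b) ⊇ {C, ¬B, ∀r.¬A} — b ∉ ∃r.A possible
2. Hence b : ∃r.A: not entailed.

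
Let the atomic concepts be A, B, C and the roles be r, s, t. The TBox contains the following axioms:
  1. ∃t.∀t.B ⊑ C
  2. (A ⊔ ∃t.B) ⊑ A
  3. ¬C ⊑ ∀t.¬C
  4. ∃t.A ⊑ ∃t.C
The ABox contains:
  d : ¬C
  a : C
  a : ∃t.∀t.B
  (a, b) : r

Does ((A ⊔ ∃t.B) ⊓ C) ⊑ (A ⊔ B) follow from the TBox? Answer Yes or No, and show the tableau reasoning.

Yes

1. ((A ⊔ ∃t.B) ⊓ C) ⊑ (A ⊔ B)  ⇔  (((A ⊔ ∃t.B) ⊓ C) ⊓ (¬A ⊓ ¬B)) unsat w.r.t. T
   all branches close; clash {A, ¬A} at x₀
2. Hence ((A ⊔ ∃t.B) ⊓ C) ⊑ (A ⊔ B): entailed.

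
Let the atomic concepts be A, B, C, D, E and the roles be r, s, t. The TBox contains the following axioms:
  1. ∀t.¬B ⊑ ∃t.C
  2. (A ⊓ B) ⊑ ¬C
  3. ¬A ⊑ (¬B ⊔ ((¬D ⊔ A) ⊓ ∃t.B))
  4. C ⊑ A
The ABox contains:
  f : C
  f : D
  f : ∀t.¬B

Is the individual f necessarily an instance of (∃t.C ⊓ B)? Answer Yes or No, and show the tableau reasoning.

1. f : (∃t.C ⊓ B)?  L(f) = {C, D, ∀t.¬B} ∪ {(∀t.¬C ⊔ ¬B)}
   apply at f: ∀t.¬B⊑∃t.C; C⊑A
   open: L(f) ⊇ {A, C, D, ¬B, ∀t.¬B, …} (+ ∃-successors) — f ∉ (∃t.C ⊓ B) possible
2. Hence f : (∃t.C ⊓ B): not entailed.

No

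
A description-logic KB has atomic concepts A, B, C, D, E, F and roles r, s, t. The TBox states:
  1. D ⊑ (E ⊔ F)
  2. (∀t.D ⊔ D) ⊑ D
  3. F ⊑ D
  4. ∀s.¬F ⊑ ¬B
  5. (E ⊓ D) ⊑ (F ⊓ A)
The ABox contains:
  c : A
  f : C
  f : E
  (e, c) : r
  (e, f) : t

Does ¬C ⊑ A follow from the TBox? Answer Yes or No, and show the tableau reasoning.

No

1. ¬C ⊑ A  ⇔  (¬C ⊓ ¬A) unsat w.r.t. T
   open: L(x₀) ⊇ {¬A, ¬C, ¬D, ¬F, ∃s.F, …} (+ ∃-successors)
2. Hence ¬C ⊑ A: not entailed.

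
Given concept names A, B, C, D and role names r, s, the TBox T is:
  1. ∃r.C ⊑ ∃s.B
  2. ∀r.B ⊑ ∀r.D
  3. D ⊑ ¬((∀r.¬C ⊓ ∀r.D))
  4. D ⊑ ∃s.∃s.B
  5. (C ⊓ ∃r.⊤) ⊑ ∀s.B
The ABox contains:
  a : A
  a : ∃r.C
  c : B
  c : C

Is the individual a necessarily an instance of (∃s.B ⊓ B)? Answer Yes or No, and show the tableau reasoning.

1. a : (∃s.B ⊓ B)?  L(a) = {A, ∃r.C} ∪ {(∀s.¬B ⊔ ¬B)}
   apply at a: ∃r.C⊑∃s.B
   open: L(a) ⊇ {A, ¬B, ¬C, ¬D, ∃r.C, …} (+ ∃-successors) — a ∉ (∃s.B ⊓ B) possible
2. Hence a : (∃s.B ⊓ B): not entailed.

No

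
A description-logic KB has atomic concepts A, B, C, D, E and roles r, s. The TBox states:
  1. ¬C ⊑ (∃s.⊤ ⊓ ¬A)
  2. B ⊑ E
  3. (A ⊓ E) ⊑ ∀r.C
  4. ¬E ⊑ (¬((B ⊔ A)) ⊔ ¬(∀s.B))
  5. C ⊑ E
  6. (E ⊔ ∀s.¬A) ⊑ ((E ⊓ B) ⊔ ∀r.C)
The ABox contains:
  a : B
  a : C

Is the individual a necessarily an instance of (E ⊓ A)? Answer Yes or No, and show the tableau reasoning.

No

1. a : (E ⊓ A)?  L(a) = {B, C} ∪ {(¬E ⊔ ¬A)}
   apply at a: B⊑E; C⊑E
   open: L(a) ⊇ {B, C, E, ¬A} — a ∉ (E ⊓ A) possible
2. Hence a : (E ⊓ A): not entailed.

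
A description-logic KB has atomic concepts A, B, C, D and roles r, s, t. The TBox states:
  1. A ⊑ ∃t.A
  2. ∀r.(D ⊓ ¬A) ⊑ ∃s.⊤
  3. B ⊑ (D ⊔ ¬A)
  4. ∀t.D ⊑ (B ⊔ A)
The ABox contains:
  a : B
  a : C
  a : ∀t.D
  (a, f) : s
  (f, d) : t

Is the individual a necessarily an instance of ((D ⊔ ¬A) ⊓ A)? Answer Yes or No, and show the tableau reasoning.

No

1. a : ((D ⊔ ¬A) ⊓ A)?  L(a) = {B, C, ∀t.D} ∪ {((¬D ⊓ A) ⊔ ¬A)}
   apply at a: B⊑(D ⊔ ¬A); ∀t.D⊑(B ⊔ A)
   open: L(a) ⊇ {B, C, ¬A, ∀t.D, ∃r.(¬D ⊔ A)} (+ ∃-successors) — a ∉ ((D ⊔ ¬A) ⊓ A) possible
2. Hence a : ((D ⊔ ¬A) ⊓ A): not entailed.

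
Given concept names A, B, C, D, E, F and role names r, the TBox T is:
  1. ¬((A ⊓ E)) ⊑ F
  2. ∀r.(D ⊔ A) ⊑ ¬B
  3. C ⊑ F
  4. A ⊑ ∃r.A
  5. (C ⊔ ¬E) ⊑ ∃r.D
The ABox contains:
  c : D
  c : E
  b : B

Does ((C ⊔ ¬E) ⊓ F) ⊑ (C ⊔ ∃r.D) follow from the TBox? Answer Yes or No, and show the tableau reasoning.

1. ((C ⊔ ¬E) ⊓ F) ⊑ (C ⊔ ∃r.D)  ⇔  (((C ⊔ ¬E) ⊓ F) ⊓ (¬C ⊓ ∀r.¬D)) unsat w.r.t. T
   all branches close; clash {D, ¬D} at an ∃-successor
2. Hence ((C ⊔ ¬E) ⊓ F) ⊑ (C ⊔ ∃r.D): entailed.

Yes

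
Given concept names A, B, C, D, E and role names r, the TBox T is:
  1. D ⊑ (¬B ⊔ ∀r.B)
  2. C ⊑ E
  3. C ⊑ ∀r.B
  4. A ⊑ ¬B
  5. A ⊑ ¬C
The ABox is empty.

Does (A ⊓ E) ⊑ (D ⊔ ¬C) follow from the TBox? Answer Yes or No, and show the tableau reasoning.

Yes

1. (A ⊓ E) ⊑ (D ⊔ ¬C)  ⇔  ((A ⊓ E) ⊓ (¬D ⊓ C)) unsat w.r.t. T
   all branches close; clash {C, ¬C} at x₀
2. Hence (A ⊓ E) ⊑ (D ⊔ ¬C): entailed.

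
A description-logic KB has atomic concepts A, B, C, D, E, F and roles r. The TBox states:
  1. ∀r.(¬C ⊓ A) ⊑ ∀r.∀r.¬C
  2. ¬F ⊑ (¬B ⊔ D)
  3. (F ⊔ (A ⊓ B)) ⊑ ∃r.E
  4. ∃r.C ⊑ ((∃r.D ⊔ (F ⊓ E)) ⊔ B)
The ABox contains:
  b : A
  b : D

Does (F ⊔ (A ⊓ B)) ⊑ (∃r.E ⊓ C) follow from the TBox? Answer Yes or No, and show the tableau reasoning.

1. (F ⊔ (A ⊓ B)) ⊑ (∃r.E ⊓ C)  ⇔  ((F ⊔ (A ⊓ B)) ⊓ (∀r.¬E ⊔ ¬C)) unsat w.r.t. T
   apply at x₀: (F ⊔ (A ⊓ B))⊑∃r.E
   open: L(x₀) ⊇ {F, ¬C, ∀r.¬C, ∃r.(C ⊔ ¬A), ∃r.E} (+ ∃-successors)
2. Hence (F ⊔ (A ⊓ B)) ⊑ (∃r.E ⊓ C): not entailed.

No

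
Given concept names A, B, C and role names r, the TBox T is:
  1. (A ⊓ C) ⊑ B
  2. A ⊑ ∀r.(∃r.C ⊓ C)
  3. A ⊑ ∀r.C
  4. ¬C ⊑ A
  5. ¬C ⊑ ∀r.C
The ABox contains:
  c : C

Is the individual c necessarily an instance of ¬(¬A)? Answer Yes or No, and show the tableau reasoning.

No

1. c : ¬(¬A)?  L(c) = {C} ∪ {¬A}
   open: L(c) ⊇ {C, ¬A} — c ∉ ¬(¬A) possible
2. Hence c : ¬(¬A): not entailed.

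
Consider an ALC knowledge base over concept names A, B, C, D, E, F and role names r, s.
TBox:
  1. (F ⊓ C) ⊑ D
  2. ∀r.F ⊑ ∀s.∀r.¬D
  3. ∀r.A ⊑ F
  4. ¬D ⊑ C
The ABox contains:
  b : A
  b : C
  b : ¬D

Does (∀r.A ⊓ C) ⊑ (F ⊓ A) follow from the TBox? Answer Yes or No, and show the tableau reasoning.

No

1. (∀r.A ⊓ C) ⊑ (F ⊓ A)  ⇔  ((∀r.A ⊓ C) ⊓ (¬F ⊔ ¬A)) unsat w.r.t. T
   apply at x₀: ∀r.A⊑F
   open: L(x₀) ⊇ {C, D, F, ¬A, ∀r.A, …} (+ ∃-successors)
2. Hence (∀r.A ⊓ C) ⊑ (F ⊓ A): not entailed.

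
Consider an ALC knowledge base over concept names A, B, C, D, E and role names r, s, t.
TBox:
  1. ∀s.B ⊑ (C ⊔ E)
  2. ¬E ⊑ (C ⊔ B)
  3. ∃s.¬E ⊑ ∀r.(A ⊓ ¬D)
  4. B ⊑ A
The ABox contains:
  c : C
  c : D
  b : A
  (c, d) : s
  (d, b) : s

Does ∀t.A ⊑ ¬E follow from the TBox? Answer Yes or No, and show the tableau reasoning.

No

1. ∀t.A ⊑ ¬E  ⇔  (∀t.A ⊓ E) unsat w.r.t. T
   open: L(x₀) ⊇ {E, ¬B, ∀s.E, ∀t.A, ∃s.¬B} (+ ∃-successors)
2. Hence ∀t.A ⊑ ¬E: not entailed.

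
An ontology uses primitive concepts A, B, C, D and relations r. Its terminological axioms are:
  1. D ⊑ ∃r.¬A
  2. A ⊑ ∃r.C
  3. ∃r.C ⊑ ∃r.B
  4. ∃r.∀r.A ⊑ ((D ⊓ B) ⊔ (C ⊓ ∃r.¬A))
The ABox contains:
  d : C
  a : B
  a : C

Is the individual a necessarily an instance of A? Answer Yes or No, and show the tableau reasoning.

1. a : A?  L(a) = {B, C} ∪ {¬A}
   open: L(a) ⊇ {B, C, ¬A, ¬D, ∀r.¬C, …} — a ∉ A possible
2. Hence a : A: not entailed.

No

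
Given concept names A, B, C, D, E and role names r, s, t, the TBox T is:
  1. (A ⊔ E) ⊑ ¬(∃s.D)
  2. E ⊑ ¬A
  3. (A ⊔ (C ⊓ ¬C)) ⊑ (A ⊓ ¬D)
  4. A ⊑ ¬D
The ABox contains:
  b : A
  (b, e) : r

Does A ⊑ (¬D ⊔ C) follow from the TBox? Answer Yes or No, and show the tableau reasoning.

1. A ⊑ (¬D ⊔ C)  ⇔  (A ⊓ (D ⊓ ¬C)) unsat w.r.t. T
   all branches close; clash {D, ¬D} at x₀
2. Hence A ⊑ (¬D ⊔ C): entailed.

Yes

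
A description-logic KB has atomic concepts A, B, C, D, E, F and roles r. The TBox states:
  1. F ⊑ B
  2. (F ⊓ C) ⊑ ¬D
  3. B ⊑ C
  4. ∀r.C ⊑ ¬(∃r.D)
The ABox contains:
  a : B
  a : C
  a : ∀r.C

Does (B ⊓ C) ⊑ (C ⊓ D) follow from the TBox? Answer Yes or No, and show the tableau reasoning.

No

1. (B ⊓ C) ⊑ (C ⊓ D)  ⇔  ((B ⊓ C) ⊓ (¬C ⊔ ¬D)) unsat w.r.t. T
   open: L(x₀) ⊇ {B, C, ¬D, ∃r.¬C} (+ ∃-successors)
2. Hence (B ⊓ C) ⊑ (C ⊓ D): not entailed.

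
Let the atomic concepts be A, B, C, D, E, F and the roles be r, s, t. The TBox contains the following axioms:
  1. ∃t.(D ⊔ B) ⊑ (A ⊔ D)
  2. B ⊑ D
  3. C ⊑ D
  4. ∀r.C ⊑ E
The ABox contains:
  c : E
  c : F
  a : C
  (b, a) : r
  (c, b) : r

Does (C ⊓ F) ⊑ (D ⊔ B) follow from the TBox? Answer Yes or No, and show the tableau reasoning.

Yes

1. (C ⊓ F) ⊑ (D ⊔ B)  ⇔  ((C ⊓ F) ⊓ (¬D ⊓ ¬B)) unsat w.r.t. T
   all branches close; clash {D, ¬D} at x₀
2. Hence (C ⊓ F) ⊑ (D ⊔ B): entailed.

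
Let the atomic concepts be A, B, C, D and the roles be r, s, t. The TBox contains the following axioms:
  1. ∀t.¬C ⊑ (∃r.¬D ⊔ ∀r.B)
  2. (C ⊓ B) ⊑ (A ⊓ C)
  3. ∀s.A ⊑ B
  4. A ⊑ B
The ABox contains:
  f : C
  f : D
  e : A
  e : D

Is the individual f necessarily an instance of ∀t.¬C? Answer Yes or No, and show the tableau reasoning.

No

1. f : ∀t.¬C?  L(f) = {C, D} ∪ {∃t.C}
   open: L(f) ⊇ {C, D, ¬A, ¬B, ∃s.¬A, …} (+ ∃-successors) — f ∉ ∀t.¬C possible
2. Hence f : ∀t.¬C: not entailed.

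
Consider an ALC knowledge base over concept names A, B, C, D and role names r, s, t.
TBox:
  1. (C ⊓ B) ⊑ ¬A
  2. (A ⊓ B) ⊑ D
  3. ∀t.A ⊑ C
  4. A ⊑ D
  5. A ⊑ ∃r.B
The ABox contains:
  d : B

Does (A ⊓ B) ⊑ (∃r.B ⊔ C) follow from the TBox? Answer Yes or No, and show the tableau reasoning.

Yes

1. (A ⊓ B) ⊑ (∃r.B ⊔ C)  ⇔  ((A ⊓ B) ⊓ (∀r.¬B ⊓ ¬C)) unsat w.r.t. T
   all branches close; clash {A, ¬A} at x₀
2. Hence (A ⊓ B) ⊑ (∃r.B ⊔ C): entailed.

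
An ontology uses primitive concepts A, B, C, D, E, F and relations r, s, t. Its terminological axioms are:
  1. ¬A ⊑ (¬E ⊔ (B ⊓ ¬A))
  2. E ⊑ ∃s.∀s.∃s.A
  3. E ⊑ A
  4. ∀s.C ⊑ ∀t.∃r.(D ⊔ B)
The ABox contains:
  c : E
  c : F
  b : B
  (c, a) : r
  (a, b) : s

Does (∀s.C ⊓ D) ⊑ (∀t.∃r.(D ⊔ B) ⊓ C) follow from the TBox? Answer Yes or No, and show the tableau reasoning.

1. (∀s.C ⊓ D) ⊑ (∀t.∃r.(D ⊔ B) ⊓ C)  ⇔  ((∀s.C ⊓ D) ⊓ (∃t.∀r.(¬D ⊓ ¬B) ⊔ ¬C)) unsat w.r.t. T
   apply at x₀: ∀s.C⊑∀t.∃r.(D ⊔ B)
   open: L(x₀) ⊇ {A, D, ¬C, ¬E, ∀s.C, …}
2. Hence (∀s.C ⊓ D) ⊑ (∀t.∃r.(D ⊔ B) ⊓ C): not entailed.

No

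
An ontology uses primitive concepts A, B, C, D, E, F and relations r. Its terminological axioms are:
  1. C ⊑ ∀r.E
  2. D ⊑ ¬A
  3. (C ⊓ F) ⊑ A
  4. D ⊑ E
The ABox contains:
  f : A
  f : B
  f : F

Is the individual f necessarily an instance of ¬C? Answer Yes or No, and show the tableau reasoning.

1. f : ¬C?  L(f) = {A, B, F} ∪ {C}
   apply at f: C⊑∀r.E
   open: L(f) ⊇ {A, B, C, F, ¬D, …} — f ∉ ¬C possible
2. Hence f : ¬C: not entailed.

No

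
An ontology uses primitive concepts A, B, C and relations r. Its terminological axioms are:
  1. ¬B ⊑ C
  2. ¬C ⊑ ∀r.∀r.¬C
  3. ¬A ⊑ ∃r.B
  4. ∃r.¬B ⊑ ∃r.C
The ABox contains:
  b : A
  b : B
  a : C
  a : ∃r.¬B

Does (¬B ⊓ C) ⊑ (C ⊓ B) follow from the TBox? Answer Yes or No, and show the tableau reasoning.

No

1. (¬B ⊓ C) ⊑ (C ⊓ B)  ⇔  ((¬B ⊓ C) ⊓ (¬C ⊔ ¬B)) unsat w.r.t. T
   open: L(x₀) ⊇ {A, C, ¬B, ∀r.B}
2. Hence (¬B ⊓ C) ⊑ (C ⊓ B): not entailed.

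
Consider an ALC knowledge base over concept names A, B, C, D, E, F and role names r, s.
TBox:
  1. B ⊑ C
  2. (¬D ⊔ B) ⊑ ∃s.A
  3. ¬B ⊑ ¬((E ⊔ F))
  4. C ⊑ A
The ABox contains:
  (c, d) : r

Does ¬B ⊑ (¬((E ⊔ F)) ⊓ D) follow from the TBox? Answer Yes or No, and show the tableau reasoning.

1. ¬B ⊑ (¬((E ⊔ F)) ⊓ D)  ⇔  (¬B ⊓ ((E ⊔ F) ⊔ ¬D)) unsat w.r.t. T
   apply at x₀: ¬B⊑¬((E ⊔ F))
   open: L(x₀) ⊇ {¬B, ¬C, ¬D, ¬E, ¬F, …} (+ ∃-successors)
2. Hence ¬B ⊑ (¬((E ⊔ F)) ⊓ D): not entailed.

No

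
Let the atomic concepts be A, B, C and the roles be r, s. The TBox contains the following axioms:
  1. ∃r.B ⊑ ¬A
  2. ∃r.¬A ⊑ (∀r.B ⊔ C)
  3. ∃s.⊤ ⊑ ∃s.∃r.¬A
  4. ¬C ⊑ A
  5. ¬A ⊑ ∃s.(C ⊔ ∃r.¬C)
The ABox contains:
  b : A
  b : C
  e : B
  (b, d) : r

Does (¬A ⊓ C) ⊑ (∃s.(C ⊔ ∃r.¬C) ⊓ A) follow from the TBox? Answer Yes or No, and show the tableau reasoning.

1. (¬A ⊓ C) ⊑ (∃s.(C ⊔ ∃r.¬C) ⊓ A)  ⇔  ((¬A ⊓ C) ⊓ (∀s.(¬C ⊓ ∀r.C) ⊔ ¬A)) unsat w.r.t. T
   apply at x₀: ¬A⊑∃s.(C ⊔ ∃r.¬C)
   open: L(x₀) ⊇ {C, ¬A, ∀r.A, ∃s.(C ⊔ ∃r.¬C), ∃s.∃r.¬A} (+ ∃-successors)
2. Hence (¬A ⊓ C) ⊑ (∃s.(C ⊔ ∃r.¬C) ⊓ A): not entailed.

No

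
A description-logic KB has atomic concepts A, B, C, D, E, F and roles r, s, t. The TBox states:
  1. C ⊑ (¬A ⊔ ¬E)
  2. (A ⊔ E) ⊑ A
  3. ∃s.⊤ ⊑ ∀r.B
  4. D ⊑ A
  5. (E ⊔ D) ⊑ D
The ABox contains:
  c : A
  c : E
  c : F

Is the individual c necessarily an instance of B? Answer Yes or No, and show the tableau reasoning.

No

1. c : B?  L(c) = {A, E, F} ∪ {¬B}
   open: L(c) ⊇ {A, D, E, F, ¬B, …} — c ∉ B possible
2. Hence c : B: not entailed.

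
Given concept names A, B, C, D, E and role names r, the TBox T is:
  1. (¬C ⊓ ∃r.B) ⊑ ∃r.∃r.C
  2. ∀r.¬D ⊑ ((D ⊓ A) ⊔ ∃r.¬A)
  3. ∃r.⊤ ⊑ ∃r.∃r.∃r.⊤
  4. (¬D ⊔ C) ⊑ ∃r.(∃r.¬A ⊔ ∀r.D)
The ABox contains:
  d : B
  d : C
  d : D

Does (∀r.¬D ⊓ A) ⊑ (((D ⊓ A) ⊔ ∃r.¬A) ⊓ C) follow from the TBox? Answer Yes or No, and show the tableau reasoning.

1. (∀r.¬D ⊓ A) ⊑ (((D ⊓ A) ⊔ ∃r.¬A) ⊓ C)  ⇔  ((∀r.¬D ⊓ A) ⊓ (((¬D ⊔ ¬A) ⊓ ∀r.A) ⊔ ¬C)) unsat w.r.t. T
   apply at x₀: ∀r.¬D⊑((D ⊓ A) ⊔ ∃r.¬A)
   open: L(x₀) ⊇ {A, D, ¬C, ∀r.¬B, ∀r.¬D, …}
2. Hence (∀r.¬D ⊓ A) ⊑ (((D ⊓ A) ⊔ ∃r.¬A) ⊓ C): not entailed.

No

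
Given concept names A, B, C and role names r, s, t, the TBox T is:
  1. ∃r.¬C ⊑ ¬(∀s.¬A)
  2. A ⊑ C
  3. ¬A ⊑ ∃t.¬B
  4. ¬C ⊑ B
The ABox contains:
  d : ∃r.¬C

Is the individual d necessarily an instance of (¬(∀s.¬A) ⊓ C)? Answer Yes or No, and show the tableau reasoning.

No

1. d : (¬(∀s.¬A) ⊓ C)?  L(d) = {∃r.¬C} ∪ {(∀s.¬A ⊔ ¬C)}
   apply at d: ∃r.¬C⊑¬(∀s.¬A)
   open: L(d) ⊇ {B, ¬A, ¬C, ∃r.¬C, ∃s.A, …} (+ ∃-successors) — d ∉ (¬(∀s.¬A) ⊓ C) possible
2. Hence d : (¬(∀s.¬A) ⊓ C): not entailed.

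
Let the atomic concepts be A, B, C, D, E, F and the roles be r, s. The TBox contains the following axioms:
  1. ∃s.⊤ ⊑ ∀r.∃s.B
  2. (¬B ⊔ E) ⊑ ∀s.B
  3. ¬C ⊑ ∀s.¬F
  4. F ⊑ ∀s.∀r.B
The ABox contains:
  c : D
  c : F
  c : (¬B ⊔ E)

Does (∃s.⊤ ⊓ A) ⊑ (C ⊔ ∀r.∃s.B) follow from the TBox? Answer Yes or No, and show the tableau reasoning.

1. (∃s.⊤ ⊓ A) ⊑ (C ⊔ ∀r.∃s.B)  ⇔  ((∃s.⊤ ⊓ A) ⊓ (¬C ⊓ ∃r.∀s.¬B)) unsat w.r.t. T
   all branches close; clash {B, ¬B} at an ∃-successor
2. Hence (∃s.⊤ ⊓ A) ⊑ (C ⊔ ∀r.∃s.B): entailed.

Yes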